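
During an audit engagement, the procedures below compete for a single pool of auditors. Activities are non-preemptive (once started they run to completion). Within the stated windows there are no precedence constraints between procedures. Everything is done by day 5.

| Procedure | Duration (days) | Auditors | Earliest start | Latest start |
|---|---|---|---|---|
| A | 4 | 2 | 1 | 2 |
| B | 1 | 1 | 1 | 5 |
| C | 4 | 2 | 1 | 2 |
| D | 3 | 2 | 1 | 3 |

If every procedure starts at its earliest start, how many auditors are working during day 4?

4

At early start, day 4 has: A, C.
Demand: 2 + 2 = 4.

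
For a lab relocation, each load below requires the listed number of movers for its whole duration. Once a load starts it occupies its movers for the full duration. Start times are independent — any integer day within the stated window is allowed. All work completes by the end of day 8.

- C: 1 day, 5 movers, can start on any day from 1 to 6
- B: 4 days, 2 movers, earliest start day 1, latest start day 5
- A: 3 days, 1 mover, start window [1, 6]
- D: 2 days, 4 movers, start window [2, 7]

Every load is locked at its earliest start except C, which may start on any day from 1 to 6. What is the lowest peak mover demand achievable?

7

C@1: d1:8  d2:7  d3:7  d4:2  d5:0  d6:0  d7:0  d8:0 → peak 8
C@2: d1:3  d2:12  d3:7  d4:2  d5:0  d6:0  d7:0  d8:0 → peak 12
C@3: d1:3  d2:7  d3:12  d4:2  d5:0  d6:0  d7:0  d8:0 → peak 12
C@4: d1:3  d2:7  d3:7  d4:7  d5:0  d6:0  d7:0  d8:0 → peak 7
C@5: d1:3  d2:7  d3:7  d4:2  d5:5  d6:0  d7:0  d8:0 → peak 7
C@6: d1:3  d2:7  d3:7  d4:2  d5:0  d6:5  d7:0  d8:0 → peak 7
Best is C@4, peak 7.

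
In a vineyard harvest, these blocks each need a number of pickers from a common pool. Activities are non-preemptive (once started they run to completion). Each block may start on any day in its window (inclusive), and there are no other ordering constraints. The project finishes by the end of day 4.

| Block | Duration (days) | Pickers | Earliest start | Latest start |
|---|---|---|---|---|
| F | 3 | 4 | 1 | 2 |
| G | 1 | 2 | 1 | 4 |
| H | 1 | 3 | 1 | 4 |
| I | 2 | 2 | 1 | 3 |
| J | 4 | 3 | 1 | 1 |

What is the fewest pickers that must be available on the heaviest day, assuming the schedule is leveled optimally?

9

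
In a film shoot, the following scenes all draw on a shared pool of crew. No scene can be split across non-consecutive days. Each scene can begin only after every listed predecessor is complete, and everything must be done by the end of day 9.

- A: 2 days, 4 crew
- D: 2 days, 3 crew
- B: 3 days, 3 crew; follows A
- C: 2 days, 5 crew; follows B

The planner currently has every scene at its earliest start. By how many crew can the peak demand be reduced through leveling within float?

Early-start peak: d1:7  d2:7  d3:3  d4:3  d5:3  d6:5  d7:5  d8:0  d9:0 ⇒ 7.
Leveled (A@1, D@3, B@5, C@8): d1:4  d2:4  d3:3  d4:3  d5:3  d6:3  d7:3  d8:5  d9:5 ⇒ 5.
Reduction 7 − 5 = 2.

2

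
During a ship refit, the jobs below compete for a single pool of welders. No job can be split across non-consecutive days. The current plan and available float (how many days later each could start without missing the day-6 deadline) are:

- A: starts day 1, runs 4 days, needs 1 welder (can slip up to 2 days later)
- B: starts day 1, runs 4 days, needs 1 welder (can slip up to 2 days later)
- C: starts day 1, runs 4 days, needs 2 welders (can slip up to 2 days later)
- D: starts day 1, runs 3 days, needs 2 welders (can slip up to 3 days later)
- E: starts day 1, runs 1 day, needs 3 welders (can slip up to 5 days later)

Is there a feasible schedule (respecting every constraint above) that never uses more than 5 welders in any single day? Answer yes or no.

no

The minimum achievable peak is 6; 5 < 6, so no feasible schedule stays within the cap.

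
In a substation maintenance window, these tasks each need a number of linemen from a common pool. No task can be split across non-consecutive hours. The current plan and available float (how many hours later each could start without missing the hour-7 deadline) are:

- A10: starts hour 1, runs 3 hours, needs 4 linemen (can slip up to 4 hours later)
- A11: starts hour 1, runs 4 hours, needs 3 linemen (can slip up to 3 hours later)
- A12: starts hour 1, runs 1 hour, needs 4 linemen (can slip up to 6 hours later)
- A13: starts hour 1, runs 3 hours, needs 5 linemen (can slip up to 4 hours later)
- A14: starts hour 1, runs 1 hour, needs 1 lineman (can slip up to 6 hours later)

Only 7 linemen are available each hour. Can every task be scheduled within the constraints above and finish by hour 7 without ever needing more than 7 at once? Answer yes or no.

yes

Schedule A10@1, A11@1, A12@4, A13@5, A14@5: h1:7  h2:7  h3:7  h4:7  h5:6  h6:5  h7:5 — peak 7 ≤ 7.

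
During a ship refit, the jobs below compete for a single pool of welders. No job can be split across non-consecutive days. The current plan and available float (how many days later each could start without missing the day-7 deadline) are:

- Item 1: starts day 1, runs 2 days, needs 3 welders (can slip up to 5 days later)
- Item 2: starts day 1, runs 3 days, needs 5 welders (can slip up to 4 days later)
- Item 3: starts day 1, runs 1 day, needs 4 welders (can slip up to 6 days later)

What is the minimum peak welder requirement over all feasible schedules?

5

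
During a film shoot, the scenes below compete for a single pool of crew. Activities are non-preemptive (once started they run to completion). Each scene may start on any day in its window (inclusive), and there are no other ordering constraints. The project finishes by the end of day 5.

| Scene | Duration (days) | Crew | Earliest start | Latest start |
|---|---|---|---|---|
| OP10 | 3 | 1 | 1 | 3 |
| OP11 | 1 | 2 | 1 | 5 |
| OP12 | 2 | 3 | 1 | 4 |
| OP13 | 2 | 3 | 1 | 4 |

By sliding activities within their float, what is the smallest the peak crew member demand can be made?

Early-start (OP10@1, OP11@1, OP12@1, OP13@1) gives peak 9: d1:9  d2:7  d3:1  d4:0  d5:0.
Shift OP12→2, OP13→4.
Schedule OP10@1, OP11@1, OP12@2, OP13@4: d1:3  d2:4  d3:4  d4:3  d5:3 — peak 4.
Total crew member-days = 17 over 5 days ⇒ peak ≥ ⌈17/5⌉ = 4, so 4 is optimal.

4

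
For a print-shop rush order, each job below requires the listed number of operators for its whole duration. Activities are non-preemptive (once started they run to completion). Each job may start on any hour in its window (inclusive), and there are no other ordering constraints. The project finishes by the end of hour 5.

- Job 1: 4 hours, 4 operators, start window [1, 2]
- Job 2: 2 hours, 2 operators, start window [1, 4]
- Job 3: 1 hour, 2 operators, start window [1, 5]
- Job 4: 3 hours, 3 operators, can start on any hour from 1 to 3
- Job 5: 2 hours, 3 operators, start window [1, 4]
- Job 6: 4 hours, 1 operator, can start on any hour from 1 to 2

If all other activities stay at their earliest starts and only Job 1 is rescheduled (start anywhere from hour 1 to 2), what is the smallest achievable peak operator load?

Job 1@1: h1:15  h2:13  h3:8  h4:5  h5:0 → peak 15
Job 1@2: h1:11  h2:13  h3:8  h4:5  h5:4 → peak 13
Best is Job 1@2, peak 13.

13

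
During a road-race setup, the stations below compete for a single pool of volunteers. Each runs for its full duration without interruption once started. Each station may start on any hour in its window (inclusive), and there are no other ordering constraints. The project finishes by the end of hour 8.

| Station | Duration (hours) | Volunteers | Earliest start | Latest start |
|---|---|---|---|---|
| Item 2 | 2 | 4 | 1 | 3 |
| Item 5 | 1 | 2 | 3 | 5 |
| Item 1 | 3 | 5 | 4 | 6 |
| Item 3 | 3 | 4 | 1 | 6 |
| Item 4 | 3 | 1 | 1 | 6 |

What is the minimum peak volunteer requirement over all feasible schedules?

6

Early-start (Item 2@1, Item 5@3, Item 1@4, Item 3@1, Item 4@1) gives peak 9: h1:9  h2:9  h3:7  h4:5  h5:5  h6:5  h7:0  h8:0.
Shift Item 1→6, Item 3→3, Item 4→4.
Schedule Item 2@1, Item 5@3, Item 1@6, Item 3@3, Item 4@4: h1:4  h2:4  h3:6  h4:5  h5:5  h6:6  h7:5  h8:5 — peak 6.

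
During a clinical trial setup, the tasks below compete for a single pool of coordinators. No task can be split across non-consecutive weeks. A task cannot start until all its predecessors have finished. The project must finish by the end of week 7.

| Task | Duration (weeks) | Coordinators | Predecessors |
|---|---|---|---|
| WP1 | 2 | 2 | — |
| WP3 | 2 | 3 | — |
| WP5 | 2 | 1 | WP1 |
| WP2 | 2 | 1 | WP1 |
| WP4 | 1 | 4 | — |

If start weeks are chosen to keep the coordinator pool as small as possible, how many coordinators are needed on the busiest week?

Early-start (WP1@1, WP3@1, WP5@3, WP2@3, WP4@1) gives peak 9: w1:9  w2:5  w3:2  w4:2  w5:0  w6:0  w7:0.
Shift WP3→3, WP2→5, WP4→7.
Schedule WP1@1, WP3@3, WP5@3, WP2@5, WP4@7: w1:2  w2:2  w3:4  w4:4  w5:1  w6:1  w7:4 — peak 4.

4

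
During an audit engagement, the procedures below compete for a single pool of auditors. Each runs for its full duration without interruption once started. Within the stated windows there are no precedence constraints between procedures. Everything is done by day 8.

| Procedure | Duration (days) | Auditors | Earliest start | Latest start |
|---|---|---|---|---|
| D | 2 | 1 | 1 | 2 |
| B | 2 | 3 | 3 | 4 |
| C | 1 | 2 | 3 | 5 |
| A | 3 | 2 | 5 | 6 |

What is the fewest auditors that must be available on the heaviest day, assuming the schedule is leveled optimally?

3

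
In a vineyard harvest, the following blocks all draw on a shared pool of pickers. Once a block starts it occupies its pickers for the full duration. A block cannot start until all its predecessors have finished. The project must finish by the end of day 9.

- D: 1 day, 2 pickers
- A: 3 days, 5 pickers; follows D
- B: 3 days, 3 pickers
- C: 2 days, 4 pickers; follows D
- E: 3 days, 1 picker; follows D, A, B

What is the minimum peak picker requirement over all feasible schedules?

Early-start (D@1, A@2, B@1, C@2, E@5) gives peak 12: d1:5  d2:12  d3:12  d4:5  d5:1  d6:1  d7:1  d8:0  d9:0.
Shift A→4, C→7, E→7.
Schedule D@1, A@4, B@1, C@7, E@7: d1:5  d2:3  d3:3  d4:5  d5:5  d6:5  d7:5  d8:5  d9:1 — peak 5.
Total picker-days = 37 over 9 days ⇒ peak ≥ ⌈37/9⌉ = 5, so 5 is optimal.

5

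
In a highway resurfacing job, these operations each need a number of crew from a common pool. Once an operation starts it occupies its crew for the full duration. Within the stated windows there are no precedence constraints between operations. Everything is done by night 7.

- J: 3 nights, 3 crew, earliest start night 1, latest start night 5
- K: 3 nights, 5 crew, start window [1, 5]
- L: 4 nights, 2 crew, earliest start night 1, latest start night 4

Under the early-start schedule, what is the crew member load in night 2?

At early start, night 2 has: J, K, L.
Demand: 3 + 5 + 2 = 10.

10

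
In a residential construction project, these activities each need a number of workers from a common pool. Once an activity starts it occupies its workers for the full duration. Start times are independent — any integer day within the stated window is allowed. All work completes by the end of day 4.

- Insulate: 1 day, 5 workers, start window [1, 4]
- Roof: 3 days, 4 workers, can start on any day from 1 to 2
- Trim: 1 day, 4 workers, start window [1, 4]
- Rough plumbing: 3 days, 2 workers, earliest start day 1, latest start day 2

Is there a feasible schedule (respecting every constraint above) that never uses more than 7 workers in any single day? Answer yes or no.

no

The minimum achievable peak is 8; 7 < 8, so no feasible schedule stays within the cap.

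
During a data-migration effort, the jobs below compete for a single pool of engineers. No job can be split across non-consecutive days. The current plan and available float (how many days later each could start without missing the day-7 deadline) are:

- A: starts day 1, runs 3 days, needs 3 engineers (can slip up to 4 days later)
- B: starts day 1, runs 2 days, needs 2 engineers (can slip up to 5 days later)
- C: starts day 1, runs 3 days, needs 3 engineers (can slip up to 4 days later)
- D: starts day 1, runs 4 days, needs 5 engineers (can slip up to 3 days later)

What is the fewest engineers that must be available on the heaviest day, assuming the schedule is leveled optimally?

7

Early-start (A@1, B@1, C@1, D@1) gives peak 13: d1:13  d2:13  d3:11  d4:5  d5:0  d6:0  d7:0.
Shift B→4, D→4.
Schedule A@1, B@4, C@1, D@4: d1:6  d2:6  d3:6  d4:7  d5:7  d6:5  d7:5 — peak 7.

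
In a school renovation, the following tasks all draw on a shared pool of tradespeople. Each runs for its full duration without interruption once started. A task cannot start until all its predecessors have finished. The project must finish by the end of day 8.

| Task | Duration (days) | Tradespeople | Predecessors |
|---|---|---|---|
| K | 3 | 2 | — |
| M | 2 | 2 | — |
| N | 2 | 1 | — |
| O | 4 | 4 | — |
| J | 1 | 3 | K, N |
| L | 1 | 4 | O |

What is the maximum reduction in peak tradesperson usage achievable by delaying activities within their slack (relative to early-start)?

3

Early-start peak: d1:9  d2:9  d3:6  d4:7  d5:4  d6:0  d7:0  d8:0 ⇒ 9.
Leveled (K@1, M@1, N@1, O@3, J@7, L@8): d1:5  d2:5  d3:6  d4:4  d5:4  d6:4  d7:3  d8:4 ⇒ 6.
Reduction 9 − 6 = 3.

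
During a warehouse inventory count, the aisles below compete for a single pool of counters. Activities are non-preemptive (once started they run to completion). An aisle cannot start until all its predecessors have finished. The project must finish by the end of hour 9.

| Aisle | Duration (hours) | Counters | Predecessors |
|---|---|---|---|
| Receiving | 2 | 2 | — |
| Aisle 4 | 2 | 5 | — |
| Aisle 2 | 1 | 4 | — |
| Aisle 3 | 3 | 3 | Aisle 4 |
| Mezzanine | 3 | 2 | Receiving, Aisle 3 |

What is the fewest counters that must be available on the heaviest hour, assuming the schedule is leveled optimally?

5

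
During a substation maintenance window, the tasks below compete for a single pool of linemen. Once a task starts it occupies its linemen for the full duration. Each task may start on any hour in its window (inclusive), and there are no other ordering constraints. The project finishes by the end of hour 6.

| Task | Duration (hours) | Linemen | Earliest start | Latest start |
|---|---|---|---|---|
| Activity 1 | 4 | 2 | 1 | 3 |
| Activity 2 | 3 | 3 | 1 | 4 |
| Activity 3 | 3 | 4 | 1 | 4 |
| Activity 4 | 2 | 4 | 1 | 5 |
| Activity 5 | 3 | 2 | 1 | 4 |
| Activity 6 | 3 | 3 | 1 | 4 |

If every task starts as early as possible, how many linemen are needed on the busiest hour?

Early-start schedule: Activity 1@1, Activity 2@1, Activity 3@1, Activity 4@1, Activity 5@1, Activity 6@1.
Load per hour: hour 1: 18, hour 2: 18, hour 3: 14, hour 4: 2, hour 5: 0, hour 6: 0.
Peak is 18.

18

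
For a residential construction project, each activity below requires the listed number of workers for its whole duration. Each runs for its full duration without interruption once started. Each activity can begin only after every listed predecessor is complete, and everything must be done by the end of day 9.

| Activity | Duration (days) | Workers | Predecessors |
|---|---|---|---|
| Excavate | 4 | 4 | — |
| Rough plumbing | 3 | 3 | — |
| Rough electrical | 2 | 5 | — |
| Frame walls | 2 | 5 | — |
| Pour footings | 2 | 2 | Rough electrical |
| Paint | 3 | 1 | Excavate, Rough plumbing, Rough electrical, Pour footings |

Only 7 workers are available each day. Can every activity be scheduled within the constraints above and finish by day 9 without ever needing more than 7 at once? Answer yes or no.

The minimum achievable peak is 8; 7 < 8, so no feasible schedule stays within the cap.

no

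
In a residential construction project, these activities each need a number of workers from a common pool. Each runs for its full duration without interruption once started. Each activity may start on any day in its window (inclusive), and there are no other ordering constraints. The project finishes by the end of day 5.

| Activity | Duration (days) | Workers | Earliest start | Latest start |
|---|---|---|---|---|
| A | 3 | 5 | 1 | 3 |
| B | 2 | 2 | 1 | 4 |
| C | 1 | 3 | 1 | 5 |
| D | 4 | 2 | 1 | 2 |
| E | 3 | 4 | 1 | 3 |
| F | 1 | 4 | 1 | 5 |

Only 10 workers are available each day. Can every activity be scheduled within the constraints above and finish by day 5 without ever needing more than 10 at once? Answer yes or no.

no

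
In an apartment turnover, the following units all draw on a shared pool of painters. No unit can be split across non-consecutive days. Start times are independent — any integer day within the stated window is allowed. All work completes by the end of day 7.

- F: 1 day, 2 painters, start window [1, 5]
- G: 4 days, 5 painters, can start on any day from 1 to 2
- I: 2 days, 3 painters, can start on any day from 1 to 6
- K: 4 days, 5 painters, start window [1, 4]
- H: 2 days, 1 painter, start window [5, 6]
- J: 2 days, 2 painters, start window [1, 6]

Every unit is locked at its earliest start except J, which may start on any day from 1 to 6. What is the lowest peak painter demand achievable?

J@1: d1:17  d2:15  d3:10  d4:10  d5:1  d6:1  d7:0 → peak 17
J@2: d1:15  d2:15  d3:12  d4:10  d5:1  d6:1  d7:0 → peak 15
J@3: d1:15  d2:13  d3:12  d4:12  d5:1  d6:1  d7:0 → peak 15
J@4: d1:15  d2:13  d3:10  d4:12  d5:3  d6:1  d7:0 → peak 15
J@5: d1:15  d2:13  d3:10  d4:10  d5:3  d6:3  d7:0 → peak 15
J@6: d1:15  d2:13  d3:10  d4:10  d5:1  d6:3  d7:2 → peak 15
Best is J@2, peak 15.

15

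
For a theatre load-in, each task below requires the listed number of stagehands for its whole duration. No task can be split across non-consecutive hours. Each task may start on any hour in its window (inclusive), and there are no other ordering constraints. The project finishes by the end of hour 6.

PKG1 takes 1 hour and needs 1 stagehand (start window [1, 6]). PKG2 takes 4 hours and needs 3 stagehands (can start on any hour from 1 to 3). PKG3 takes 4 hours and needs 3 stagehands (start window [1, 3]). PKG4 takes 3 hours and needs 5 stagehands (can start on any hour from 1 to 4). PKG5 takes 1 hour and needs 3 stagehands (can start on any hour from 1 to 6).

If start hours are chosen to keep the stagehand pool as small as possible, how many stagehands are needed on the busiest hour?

Early-start (PKG1@1, PKG2@1, PKG3@1, PKG4@1, PKG5@1) gives peak 15: h1:15  h2:11  h3:11  h4:6  h5:0  h6:0.
Shift PKG4→2.
Schedule PKG1@1, PKG2@1, PKG3@1, PKG4@2, PKG5@1: h1:10  h2:11  h3:11  h4:11  h5:0  h6:0 — peak 11.

11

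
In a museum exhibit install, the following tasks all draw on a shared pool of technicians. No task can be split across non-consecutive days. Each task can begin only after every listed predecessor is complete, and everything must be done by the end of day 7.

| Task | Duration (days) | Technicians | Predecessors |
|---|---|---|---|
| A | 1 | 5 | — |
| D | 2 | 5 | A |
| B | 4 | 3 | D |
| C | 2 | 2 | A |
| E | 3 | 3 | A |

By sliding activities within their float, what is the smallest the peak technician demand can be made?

7

Early-start (A@1, D@2, B@4, C@2, E@2) gives peak 10: d1:5  d2:10  d3:10  d4:6  d5:3  d6:3  d7:3.
Shift E→4.
Schedule A@1, D@2, B@4, C@2, E@4: d1:5  d2:7  d3:7  d4:6  d5:6  d6:6  d7:3 — peak 7.
No arrangement of the 20 feasible schedules does better.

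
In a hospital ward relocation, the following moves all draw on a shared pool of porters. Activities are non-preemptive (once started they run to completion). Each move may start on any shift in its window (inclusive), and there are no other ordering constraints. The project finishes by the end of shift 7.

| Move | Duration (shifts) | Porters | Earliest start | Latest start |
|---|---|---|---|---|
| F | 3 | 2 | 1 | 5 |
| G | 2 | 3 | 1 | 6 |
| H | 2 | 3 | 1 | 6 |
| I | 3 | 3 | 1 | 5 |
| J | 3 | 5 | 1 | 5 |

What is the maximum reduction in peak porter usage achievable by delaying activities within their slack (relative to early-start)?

Early-start peak: s1:16  s2:16  s3:10  s4:0  s5:0  s6:0  s7:0 ⇒ 16.
Leveled (F@1, G@4, H@6, I@4, J@1): s1:7  s2:7  s3:7  s4:6  s5:6  s6:6  s7:3 ⇒ 7.
Reduction 16 − 7 = 9.

9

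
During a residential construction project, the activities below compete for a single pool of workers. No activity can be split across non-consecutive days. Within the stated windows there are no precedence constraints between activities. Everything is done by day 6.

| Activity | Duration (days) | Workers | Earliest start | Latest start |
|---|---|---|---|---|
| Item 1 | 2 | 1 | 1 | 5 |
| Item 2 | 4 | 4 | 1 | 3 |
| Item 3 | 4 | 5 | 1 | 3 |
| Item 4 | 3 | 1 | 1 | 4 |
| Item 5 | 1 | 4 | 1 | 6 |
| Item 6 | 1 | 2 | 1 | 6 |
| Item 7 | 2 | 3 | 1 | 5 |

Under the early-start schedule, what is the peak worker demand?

20

Early-start schedule: Item 1@1, Item 2@1, Item 3@1, Item 4@1, Item 5@1, Item 6@1, Item 7@1.
Load per day: day 1: 20, day 2: 14, day 3: 10, day 4: 9, day 5: 0, day 6: 0.
Peak is 20.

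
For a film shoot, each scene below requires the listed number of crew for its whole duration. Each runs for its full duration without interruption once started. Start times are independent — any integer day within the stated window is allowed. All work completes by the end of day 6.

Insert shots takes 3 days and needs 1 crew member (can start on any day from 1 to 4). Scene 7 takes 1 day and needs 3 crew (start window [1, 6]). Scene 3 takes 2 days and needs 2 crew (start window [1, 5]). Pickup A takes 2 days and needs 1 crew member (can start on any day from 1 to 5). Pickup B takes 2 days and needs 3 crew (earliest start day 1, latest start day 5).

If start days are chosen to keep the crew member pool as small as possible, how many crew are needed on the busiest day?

4

Early-start (Insert shots@1, Scene 7@1, Scene 3@1, Pickup A@1, Pickup B@1) gives peak 10: d1:10  d2:7  d3:1  d4:0  d5:0  d6:0.
Shift Scene 3→2, Pickup A→2, Pickup B→4.
Schedule Insert shots@1, Scene 7@1, Scene 3@2, Pickup A@2, Pickup B@4: d1:4  d2:4  d3:4  d4:3  d5:3  d6:0 — peak 4.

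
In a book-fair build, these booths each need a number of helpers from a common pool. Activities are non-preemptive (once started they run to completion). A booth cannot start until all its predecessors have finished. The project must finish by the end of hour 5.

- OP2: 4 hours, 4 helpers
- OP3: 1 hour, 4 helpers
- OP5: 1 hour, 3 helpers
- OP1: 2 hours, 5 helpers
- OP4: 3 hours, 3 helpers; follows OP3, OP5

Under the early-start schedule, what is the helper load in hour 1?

16

At early start, hour 1 has: OP2, OP3, OP5, OP1.
Demand: 4 + 4 + 3 + 5 = 16.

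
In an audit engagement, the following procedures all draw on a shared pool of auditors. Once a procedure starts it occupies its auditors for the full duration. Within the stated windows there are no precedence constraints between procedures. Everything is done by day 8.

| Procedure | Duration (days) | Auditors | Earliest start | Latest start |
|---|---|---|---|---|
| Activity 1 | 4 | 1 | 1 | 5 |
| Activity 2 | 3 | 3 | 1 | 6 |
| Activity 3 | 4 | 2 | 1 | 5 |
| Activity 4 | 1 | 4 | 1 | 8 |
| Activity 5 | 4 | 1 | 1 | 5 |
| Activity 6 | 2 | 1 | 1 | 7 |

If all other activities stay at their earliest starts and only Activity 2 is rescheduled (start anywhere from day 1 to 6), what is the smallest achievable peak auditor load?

Activity 2@1: d1:12  d2:8  d3:7  d4:4  d5:0  d6:0  d7:0  d8:0 → peak 12
Activity 2@2: d1:9  d2:8  d3:7  d4:7  d5:0  d6:0  d7:0  d8:0 → peak 9
Activity 2@3: d1:9  d2:5  d3:7  d4:7  d5:3  d6:0  d7:0  d8:0 → peak 9
Activity 2@4: d1:9  d2:5  d3:4  d4:7  d5:3  d6:3  d7:0  d8:0 → peak 9
Activity 2@5: d1:9  d2:5  d3:4  d4:4  d5:3  d6:3  d7:3  d8:0 → peak 9
Activity 2@6: d1:9  d2:5  d3:4  d4:4  d5:0  d6:3  d7:3  d8:3 → peak 9
Best is Activity 2@2, peak 9.

9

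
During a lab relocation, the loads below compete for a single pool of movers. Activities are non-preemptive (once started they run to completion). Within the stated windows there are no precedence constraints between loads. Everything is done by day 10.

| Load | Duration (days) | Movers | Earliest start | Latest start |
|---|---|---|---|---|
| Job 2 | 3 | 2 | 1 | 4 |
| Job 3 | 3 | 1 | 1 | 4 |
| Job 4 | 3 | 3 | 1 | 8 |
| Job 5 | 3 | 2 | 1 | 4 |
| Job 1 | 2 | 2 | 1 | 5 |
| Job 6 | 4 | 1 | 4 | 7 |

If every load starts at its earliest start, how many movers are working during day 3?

8

At early start, day 3 has: Job 2, Job 3, Job 4, Job 5.
Demand: 2 + 1 + 3 + 2 = 8.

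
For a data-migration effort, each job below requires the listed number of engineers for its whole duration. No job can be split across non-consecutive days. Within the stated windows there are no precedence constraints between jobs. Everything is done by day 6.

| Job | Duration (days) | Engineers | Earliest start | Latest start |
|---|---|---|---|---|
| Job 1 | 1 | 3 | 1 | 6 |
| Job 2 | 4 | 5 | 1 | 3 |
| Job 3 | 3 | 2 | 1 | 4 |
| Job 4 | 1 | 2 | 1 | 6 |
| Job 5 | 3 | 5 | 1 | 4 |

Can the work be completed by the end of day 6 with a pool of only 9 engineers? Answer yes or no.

The minimum achievable peak is 10; 9 < 10, so no feasible schedule stays within the cap.

no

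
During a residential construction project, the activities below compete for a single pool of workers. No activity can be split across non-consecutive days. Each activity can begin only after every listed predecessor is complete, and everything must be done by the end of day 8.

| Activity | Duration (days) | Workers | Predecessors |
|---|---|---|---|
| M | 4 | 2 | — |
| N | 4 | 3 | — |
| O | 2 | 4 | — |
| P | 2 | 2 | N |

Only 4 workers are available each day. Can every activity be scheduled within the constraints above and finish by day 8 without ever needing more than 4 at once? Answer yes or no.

no

The minimum achievable peak is 5; 4 < 5, so no feasible schedule stays within the cap.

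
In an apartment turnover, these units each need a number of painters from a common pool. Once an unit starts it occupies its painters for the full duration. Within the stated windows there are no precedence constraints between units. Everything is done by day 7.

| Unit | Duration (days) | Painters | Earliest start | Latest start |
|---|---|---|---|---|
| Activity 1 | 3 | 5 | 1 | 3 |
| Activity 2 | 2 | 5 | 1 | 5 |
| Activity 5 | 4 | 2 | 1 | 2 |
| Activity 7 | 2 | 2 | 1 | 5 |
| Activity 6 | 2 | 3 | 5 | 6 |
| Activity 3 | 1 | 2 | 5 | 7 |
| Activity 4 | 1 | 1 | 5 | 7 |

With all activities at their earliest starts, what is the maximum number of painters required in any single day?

Early-start schedule: Activity 1@1, Activity 2@1, Activity 5@1, Activity 7@1, Activity 6@5, Activity 3@5, Activity 4@5.
Load per day: day 1: 14, day 2: 14, day 3: 7, day 4: 2, day 5: 6, day 6: 3, day 7: 0.
Peak is 14.

14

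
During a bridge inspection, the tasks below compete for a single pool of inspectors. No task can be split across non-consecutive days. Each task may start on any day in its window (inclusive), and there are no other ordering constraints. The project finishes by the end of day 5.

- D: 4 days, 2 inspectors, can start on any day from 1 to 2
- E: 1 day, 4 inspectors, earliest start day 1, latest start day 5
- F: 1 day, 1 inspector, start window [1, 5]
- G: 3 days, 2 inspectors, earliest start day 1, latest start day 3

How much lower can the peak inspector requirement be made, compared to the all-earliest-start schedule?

Early-start peak: d1:9  d2:4  d3:4  d4:2  d5:0 ⇒ 9.
Leveled (D@1, E@5, F@1, G@2): d1:3  d2:4  d3:4  d4:4  d5:4 ⇒ 4.
Reduction 9 − 4 = 5.

5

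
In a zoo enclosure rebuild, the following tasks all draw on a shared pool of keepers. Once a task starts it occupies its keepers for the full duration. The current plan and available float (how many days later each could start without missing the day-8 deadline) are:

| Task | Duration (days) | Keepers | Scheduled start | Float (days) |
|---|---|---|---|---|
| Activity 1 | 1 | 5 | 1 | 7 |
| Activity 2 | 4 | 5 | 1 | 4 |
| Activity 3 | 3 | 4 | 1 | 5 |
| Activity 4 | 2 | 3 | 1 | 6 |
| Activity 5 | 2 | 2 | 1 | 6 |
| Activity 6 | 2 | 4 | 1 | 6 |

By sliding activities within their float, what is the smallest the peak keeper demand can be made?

Early-start (Activity 1@1, Activity 2@1, Activity 3@1, Activity 4@1, Activity 5@1, Activity 6@1) gives peak 23: d1:23  d2:18  d3:9  d4:5  d5:0  d6:0  d7:0  d8:0.
Shift Activity 2→2, Activity 3→6, Activity 5→3, Activity 6→6.
Schedule Activity 1@1, Activity 2@2, Activity 3@6, Activity 4@1, Activity 5@3, Activity 6@6: d1:8  d2:8  d3:7  d4:7  d5:5  d6:8  d7:8  d8:4 — peak 8.

8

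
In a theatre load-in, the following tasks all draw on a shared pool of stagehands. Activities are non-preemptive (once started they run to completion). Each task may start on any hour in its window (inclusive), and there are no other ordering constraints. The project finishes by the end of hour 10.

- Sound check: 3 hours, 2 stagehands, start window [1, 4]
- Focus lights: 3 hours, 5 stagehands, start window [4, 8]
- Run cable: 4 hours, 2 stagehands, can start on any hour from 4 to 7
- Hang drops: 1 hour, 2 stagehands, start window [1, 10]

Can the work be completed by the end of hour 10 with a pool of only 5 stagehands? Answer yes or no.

yes

Schedule Sound check@1, Focus lights@4, Run cable@7, Hang drops@1: h1:4  h2:2  h3:2  h4:5  h5:5  h6:5  h7:2  h8:2  h9:2  h10:2 — peak 5 ≤ 5.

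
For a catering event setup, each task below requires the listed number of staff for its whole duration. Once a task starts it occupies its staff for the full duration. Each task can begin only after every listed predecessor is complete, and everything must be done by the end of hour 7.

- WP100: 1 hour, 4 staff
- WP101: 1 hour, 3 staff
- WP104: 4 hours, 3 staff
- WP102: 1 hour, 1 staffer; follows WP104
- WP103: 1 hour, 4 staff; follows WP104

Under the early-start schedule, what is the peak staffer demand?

Early-start schedule: WP100@1, WP101@1, WP104@1, WP102@5, WP103@5.
Load per hour: hour 1: 10, hour 2: 3, hour 3: 3, hour 4: 3, hour 5: 5, hour 6: 0, hour 7: 0.
Peak is 10.

10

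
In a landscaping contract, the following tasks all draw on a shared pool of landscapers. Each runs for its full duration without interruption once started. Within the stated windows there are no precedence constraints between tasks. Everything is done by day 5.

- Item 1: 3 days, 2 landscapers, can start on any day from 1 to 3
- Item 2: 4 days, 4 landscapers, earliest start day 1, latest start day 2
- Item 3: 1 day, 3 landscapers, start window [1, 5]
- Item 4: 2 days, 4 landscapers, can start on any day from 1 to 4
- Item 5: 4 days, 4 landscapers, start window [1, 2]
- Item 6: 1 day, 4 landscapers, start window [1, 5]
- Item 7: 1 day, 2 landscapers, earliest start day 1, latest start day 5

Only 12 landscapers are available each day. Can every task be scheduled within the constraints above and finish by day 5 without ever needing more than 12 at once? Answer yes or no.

yes

Schedule Item 1@1, Item 2@1, Item 3@1, Item 4@4, Item 5@2, Item 6@5, Item 7@1: d1:11  d2:10  d3:10  d4:12  d5:12 — peak 12 ≤ 12.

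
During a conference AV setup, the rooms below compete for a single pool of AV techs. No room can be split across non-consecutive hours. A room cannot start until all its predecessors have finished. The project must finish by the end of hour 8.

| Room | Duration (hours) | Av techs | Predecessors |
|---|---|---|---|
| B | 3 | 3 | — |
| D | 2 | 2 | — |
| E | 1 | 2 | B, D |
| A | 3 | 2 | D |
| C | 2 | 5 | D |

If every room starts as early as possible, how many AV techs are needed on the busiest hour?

10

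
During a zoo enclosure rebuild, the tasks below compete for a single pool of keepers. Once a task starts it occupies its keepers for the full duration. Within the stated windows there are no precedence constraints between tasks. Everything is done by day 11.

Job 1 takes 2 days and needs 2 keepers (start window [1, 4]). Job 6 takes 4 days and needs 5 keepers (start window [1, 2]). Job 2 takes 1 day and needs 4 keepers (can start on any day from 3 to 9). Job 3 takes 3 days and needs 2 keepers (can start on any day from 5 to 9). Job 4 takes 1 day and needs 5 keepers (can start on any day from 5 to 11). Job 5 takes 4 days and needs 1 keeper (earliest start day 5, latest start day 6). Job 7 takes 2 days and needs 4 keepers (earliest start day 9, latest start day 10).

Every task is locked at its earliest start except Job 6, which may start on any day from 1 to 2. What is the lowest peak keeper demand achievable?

9

Job 6@1: d1:7  d2:7  d3:9  d4:5  d5:8  d6:3  d7:3  d8:1  d9:4  d10:4  d11:0 → peak 9
Job 6@2: d1:2  d2:7  d3:9  d4:5  d5:13  d6:3  d7:3  d8:1  d9:4  d10:4  d11:0 → peak 13
Best is Job 6@1, peak 9.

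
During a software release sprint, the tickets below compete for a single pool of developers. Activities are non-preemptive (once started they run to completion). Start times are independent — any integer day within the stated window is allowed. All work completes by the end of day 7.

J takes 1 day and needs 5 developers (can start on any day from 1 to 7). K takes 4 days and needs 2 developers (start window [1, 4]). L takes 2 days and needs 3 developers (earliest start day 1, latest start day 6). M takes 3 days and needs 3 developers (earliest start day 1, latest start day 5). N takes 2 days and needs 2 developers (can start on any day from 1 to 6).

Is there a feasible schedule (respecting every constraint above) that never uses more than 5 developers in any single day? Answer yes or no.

Schedule J@1, K@2, L@2, M@4, N@6: d1:5  d2:5  d3:5  d4:5  d5:5  d6:5  d7:2 — peak 5 ≤ 5.

yes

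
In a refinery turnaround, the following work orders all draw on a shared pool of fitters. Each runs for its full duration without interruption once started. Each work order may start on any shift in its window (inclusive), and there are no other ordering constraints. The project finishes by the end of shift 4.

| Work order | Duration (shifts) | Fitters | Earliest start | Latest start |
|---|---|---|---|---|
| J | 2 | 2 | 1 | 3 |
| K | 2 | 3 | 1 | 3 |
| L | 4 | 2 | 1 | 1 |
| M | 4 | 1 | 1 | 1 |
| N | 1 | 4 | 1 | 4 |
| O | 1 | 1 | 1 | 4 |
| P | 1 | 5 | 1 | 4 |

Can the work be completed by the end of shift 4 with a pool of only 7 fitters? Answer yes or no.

no

Total fitter-shifts = 32; over 4 shifts the average is 32/4 > 7, so some shift must exceed 7.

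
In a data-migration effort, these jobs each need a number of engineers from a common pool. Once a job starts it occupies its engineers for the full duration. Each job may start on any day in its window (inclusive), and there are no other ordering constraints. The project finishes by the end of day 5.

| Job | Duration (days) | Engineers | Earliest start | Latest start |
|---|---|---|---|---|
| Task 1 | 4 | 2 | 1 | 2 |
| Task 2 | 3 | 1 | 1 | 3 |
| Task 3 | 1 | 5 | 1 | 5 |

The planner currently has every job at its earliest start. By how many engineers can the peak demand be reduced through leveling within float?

3

Early-start peak: d1:8  d2:3  d3:3  d4:2  d5:0 ⇒ 8.
Leveled (Task 1@1, Task 2@1, Task 3@5): d1:3  d2:3  d3:3  d4:2  d5:5 ⇒ 5.
Reduction 8 − 5 = 3.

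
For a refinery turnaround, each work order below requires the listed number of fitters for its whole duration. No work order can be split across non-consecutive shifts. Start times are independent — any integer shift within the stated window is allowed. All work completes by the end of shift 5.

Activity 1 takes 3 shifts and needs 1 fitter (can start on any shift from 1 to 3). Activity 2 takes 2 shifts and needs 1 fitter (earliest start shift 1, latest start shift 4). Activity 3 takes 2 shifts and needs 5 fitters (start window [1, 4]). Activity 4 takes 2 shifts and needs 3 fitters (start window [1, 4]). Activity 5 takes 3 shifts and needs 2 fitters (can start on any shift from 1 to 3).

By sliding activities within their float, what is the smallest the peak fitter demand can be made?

Early-start (Activity 1@1, Activity 2@1, Activity 3@1, Activity 4@1, Activity 5@1) gives peak 12: s1:12  s2:12  s3:3  s4:0  s5:0.
Shift Activity 2→3, Activity 4→4, Activity 5→3.
Schedule Activity 1@1, Activity 2@3, Activity 3@1, Activity 4@4, Activity 5@3: s1:6  s2:6  s3:4  s4:6  s5:5 — peak 6.
Total fitter-shifts = 27 over 5 shifts ⇒ peak ≥ ⌈27/5⌉ = 6, so 6 is optimal.

6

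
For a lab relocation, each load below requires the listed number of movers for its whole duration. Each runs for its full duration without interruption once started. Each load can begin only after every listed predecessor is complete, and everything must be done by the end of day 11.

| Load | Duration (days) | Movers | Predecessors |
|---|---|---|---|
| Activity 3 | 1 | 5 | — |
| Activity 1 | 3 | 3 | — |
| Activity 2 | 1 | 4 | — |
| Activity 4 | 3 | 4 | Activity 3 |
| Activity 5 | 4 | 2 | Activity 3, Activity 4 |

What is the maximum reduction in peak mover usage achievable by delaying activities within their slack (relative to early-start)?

7

Early-start peak: d1:12  d2:7  d3:7  d4:4  d5:2  d6:2  d7:2  d8:2  d9:0  d10:0  d11:0 ⇒ 12.
Leveled (Activity 3@1, Activity 1@5, Activity 2@9, Activity 4@2, Activity 5@5): d1:5  d2:4  d3:4  d4:4  d5:5  d6:5  d7:5  d8:2  d9:4  d10:0  d11:0 ⇒ 5.
Reduction 12 − 5 = 7.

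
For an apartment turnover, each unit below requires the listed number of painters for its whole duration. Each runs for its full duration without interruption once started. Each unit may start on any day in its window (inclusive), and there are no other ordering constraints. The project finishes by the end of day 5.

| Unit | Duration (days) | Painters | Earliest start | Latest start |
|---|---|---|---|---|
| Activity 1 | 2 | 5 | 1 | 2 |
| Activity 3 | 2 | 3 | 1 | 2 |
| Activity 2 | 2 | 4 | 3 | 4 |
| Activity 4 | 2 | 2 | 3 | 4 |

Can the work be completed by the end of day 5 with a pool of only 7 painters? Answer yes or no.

The minimum achievable peak is 8; 7 < 8, so no feasible schedule stays within the cap.

no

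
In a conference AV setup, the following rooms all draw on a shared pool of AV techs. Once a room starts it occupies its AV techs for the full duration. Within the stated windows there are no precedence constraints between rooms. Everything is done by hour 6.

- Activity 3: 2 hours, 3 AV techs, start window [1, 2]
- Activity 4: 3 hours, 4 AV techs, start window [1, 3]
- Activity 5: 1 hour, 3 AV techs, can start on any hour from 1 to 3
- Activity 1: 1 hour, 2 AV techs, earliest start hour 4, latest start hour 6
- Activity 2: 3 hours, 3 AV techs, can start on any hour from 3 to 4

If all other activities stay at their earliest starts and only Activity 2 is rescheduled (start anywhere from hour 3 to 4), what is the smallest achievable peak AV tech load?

10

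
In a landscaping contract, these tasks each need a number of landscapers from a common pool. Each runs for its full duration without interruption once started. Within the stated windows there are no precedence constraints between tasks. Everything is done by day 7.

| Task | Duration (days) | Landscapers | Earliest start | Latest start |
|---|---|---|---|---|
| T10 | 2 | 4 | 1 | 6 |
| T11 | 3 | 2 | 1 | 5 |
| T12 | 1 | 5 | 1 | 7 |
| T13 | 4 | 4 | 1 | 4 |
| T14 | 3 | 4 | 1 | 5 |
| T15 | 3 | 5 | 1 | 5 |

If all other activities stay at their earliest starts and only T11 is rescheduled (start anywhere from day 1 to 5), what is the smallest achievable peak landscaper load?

T11@1: d1:24  d2:19  d3:15  d4:4  d5:0  d6:0  d7:0 → peak 24
T11@2: d1:22  d2:19  d3:15  d4:6  d5:0  d6:0  d7:0 → peak 22
T11@3: d1:22  d2:17  d3:15  d4:6  d5:2  d6:0  d7:0 → peak 22
T11@4: d1:22  d2:17  d3:13  d4:6  d5:2  d6:2  d7:0 → peak 22
T11@5: d1:22  d2:17  d3:13  d4:4  d5:2  d6:2  d7:2 → peak 22
Best is T11@2, peak 22.

22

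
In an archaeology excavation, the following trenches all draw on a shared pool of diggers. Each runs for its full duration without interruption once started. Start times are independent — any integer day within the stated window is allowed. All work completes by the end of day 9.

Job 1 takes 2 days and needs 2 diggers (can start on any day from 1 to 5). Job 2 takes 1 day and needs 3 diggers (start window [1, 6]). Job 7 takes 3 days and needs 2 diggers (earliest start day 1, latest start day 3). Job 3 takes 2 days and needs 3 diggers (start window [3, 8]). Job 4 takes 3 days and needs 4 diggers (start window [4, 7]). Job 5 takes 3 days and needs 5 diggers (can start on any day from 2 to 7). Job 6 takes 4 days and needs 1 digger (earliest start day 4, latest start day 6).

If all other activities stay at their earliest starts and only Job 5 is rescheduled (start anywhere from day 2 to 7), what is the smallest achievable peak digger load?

Job 5@2: d1:7  d2:9  d3:10  d4:13  d5:5  d6:5  d7:1  d8:0  d9:0 → peak 13
Job 5@3: d1:7  d2:4  d3:10  d4:13  d5:10  d6:5  d7:1  d8:0  d9:0 → peak 13
Job 5@4: d1:7  d2:4  d3:5  d4:13  d5:10  d6:10  d7:1  d8:0  d9:0 → peak 13
Job 5@5: d1:7  d2:4  d3:5  d4:8  d5:10  d6:10  d7:6  d8:0  d9:0 → peak 10
Job 5@6: d1:7  d2:4  d3:5  d4:8  d5:5  d6:10  d7:6  d8:5  d9:0 → peak 10
Job 5@7: d1:7  d2:4  d3:5  d4:8  d5:5  d6:5  d7:6  d8:5  d9:5 → peak 8
Best is Job 5@7, peak 8.

8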